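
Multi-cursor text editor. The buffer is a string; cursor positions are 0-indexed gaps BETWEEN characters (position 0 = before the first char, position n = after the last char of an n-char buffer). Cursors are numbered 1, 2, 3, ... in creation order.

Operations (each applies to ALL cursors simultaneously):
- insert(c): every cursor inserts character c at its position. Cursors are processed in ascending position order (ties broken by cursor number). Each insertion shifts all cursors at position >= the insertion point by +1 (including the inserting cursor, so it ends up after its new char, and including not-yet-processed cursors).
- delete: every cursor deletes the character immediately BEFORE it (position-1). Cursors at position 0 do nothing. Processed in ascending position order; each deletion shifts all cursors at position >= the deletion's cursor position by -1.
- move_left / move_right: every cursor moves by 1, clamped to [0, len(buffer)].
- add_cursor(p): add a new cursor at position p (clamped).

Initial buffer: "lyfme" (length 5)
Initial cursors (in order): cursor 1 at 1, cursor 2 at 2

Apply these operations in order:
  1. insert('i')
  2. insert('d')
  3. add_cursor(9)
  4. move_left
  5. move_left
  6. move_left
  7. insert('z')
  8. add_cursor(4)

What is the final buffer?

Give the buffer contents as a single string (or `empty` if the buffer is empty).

Answer: zlidzyidzfme

Derivation:
After op 1 (insert('i')): buffer="liyifme" (len 7), cursors c1@2 c2@4, authorship .1.2...
After op 2 (insert('d')): buffer="lidyidfme" (len 9), cursors c1@3 c2@6, authorship .11.22...
After op 3 (add_cursor(9)): buffer="lidyidfme" (len 9), cursors c1@3 c2@6 c3@9, authorship .11.22...
After op 4 (move_left): buffer="lidyidfme" (len 9), cursors c1@2 c2@5 c3@8, authorship .11.22...
After op 5 (move_left): buffer="lidyidfme" (len 9), cursors c1@1 c2@4 c3@7, authorship .11.22...
After op 6 (move_left): buffer="lidyidfme" (len 9), cursors c1@0 c2@3 c3@6, authorship .11.22...
After op 7 (insert('z')): buffer="zlidzyidzfme" (len 12), cursors c1@1 c2@5 c3@9, authorship 1.112.223...
After op 8 (add_cursor(4)): buffer="zlidzyidzfme" (len 12), cursors c1@1 c4@4 c2@5 c3@9, authorship 1.112.223...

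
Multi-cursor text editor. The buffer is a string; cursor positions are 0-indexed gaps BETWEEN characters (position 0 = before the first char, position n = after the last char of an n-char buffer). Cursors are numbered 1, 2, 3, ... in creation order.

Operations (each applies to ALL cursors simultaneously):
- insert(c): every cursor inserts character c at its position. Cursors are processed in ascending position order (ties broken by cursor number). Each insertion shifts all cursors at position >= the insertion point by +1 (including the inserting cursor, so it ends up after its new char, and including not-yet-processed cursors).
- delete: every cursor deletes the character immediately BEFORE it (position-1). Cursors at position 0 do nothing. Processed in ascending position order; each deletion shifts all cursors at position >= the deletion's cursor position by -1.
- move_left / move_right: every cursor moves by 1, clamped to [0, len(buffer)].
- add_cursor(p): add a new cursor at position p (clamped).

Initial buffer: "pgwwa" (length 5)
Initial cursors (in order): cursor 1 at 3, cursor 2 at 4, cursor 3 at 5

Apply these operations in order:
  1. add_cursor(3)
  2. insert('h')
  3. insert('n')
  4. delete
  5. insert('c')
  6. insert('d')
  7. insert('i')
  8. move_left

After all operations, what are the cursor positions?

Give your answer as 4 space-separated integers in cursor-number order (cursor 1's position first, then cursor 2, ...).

Answer: 10 15 20 10

Derivation:
After op 1 (add_cursor(3)): buffer="pgwwa" (len 5), cursors c1@3 c4@3 c2@4 c3@5, authorship .....
After op 2 (insert('h')): buffer="pgwhhwhah" (len 9), cursors c1@5 c4@5 c2@7 c3@9, authorship ...14.2.3
After op 3 (insert('n')): buffer="pgwhhnnwhnahn" (len 13), cursors c1@7 c4@7 c2@10 c3@13, authorship ...1414.22.33
After op 4 (delete): buffer="pgwhhwhah" (len 9), cursors c1@5 c4@5 c2@7 c3@9, authorship ...14.2.3
After op 5 (insert('c')): buffer="pgwhhccwhcahc" (len 13), cursors c1@7 c4@7 c2@10 c3@13, authorship ...1414.22.33
After op 6 (insert('d')): buffer="pgwhhccddwhcdahcd" (len 17), cursors c1@9 c4@9 c2@13 c3@17, authorship ...141414.222.333
After op 7 (insert('i')): buffer="pgwhhccddiiwhcdiahcdi" (len 21), cursors c1@11 c4@11 c2@16 c3@21, authorship ...14141414.2222.3333
After op 8 (move_left): buffer="pgwhhccddiiwhcdiahcdi" (len 21), cursors c1@10 c4@10 c2@15 c3@20, authorship ...14141414.2222.3333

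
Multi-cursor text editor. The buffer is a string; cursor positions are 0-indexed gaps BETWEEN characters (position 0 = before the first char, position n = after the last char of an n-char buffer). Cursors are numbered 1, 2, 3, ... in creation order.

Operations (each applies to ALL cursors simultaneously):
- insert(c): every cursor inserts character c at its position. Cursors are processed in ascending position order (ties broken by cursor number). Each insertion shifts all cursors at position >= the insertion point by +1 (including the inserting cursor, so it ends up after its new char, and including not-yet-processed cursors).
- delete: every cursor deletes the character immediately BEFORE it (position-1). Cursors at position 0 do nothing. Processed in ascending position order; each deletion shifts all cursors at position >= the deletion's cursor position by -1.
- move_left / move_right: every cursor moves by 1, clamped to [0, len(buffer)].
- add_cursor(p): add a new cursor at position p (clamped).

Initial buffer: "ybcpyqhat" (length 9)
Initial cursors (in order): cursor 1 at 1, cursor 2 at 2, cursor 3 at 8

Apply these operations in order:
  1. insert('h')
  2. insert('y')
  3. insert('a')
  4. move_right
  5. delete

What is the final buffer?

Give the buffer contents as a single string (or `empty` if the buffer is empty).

After op 1 (insert('h')): buffer="yhbhcpyqhaht" (len 12), cursors c1@2 c2@4 c3@11, authorship .1.2......3.
After op 2 (insert('y')): buffer="yhybhycpyqhahyt" (len 15), cursors c1@3 c2@6 c3@14, authorship .11.22......33.
After op 3 (insert('a')): buffer="yhyabhyacpyqhahyat" (len 18), cursors c1@4 c2@8 c3@17, authorship .111.222......333.
After op 4 (move_right): buffer="yhyabhyacpyqhahyat" (len 18), cursors c1@5 c2@9 c3@18, authorship .111.222......333.
After op 5 (delete): buffer="yhyahyapyqhahya" (len 15), cursors c1@4 c2@7 c3@15, authorship .111222.....333

Answer: yhyahyapyqhahya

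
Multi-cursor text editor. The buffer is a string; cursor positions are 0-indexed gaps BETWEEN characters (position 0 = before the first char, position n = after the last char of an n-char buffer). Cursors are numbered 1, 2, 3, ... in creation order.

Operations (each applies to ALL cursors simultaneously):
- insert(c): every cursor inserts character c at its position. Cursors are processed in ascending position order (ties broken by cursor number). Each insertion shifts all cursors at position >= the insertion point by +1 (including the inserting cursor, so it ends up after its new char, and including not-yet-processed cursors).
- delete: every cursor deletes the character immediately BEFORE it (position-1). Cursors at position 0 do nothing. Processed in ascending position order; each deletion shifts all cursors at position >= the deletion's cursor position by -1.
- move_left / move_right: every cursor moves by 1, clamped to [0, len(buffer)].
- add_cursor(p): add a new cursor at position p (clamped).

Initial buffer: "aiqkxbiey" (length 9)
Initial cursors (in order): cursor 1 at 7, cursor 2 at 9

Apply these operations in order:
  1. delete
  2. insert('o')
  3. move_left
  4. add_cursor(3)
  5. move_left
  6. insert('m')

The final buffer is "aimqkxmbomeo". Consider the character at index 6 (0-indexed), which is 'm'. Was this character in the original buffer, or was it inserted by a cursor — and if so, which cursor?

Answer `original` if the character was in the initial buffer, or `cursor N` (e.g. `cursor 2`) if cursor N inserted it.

After op 1 (delete): buffer="aiqkxbe" (len 7), cursors c1@6 c2@7, authorship .......
After op 2 (insert('o')): buffer="aiqkxboeo" (len 9), cursors c1@7 c2@9, authorship ......1.2
After op 3 (move_left): buffer="aiqkxboeo" (len 9), cursors c1@6 c2@8, authorship ......1.2
After op 4 (add_cursor(3)): buffer="aiqkxboeo" (len 9), cursors c3@3 c1@6 c2@8, authorship ......1.2
After op 5 (move_left): buffer="aiqkxboeo" (len 9), cursors c3@2 c1@5 c2@7, authorship ......1.2
After op 6 (insert('m')): buffer="aimqkxmbomeo" (len 12), cursors c3@3 c1@7 c2@10, authorship ..3...1.12.2
Authorship (.=original, N=cursor N): . . 3 . . . 1 . 1 2 . 2
Index 6: author = 1

Answer: cursor 1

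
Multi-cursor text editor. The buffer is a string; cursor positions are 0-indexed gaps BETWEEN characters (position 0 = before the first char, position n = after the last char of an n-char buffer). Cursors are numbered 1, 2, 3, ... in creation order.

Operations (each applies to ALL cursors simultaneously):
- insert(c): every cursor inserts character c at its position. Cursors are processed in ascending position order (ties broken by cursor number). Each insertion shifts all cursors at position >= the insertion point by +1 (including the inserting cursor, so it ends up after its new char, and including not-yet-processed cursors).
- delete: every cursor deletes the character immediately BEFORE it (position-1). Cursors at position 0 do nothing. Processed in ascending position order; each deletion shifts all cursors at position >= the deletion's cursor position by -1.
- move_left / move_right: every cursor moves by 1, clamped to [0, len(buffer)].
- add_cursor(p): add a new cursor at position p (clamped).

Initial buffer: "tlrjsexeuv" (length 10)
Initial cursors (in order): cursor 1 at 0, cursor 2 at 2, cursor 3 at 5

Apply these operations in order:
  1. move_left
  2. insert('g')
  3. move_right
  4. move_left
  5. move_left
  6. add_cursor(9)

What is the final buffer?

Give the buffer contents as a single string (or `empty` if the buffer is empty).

Answer: gtglrjgsexeuv

Derivation:
After op 1 (move_left): buffer="tlrjsexeuv" (len 10), cursors c1@0 c2@1 c3@4, authorship ..........
After op 2 (insert('g')): buffer="gtglrjgsexeuv" (len 13), cursors c1@1 c2@3 c3@7, authorship 1.2...3......
After op 3 (move_right): buffer="gtglrjgsexeuv" (len 13), cursors c1@2 c2@4 c3@8, authorship 1.2...3......
After op 4 (move_left): buffer="gtglrjgsexeuv" (len 13), cursors c1@1 c2@3 c3@7, authorship 1.2...3......
After op 5 (move_left): buffer="gtglrjgsexeuv" (len 13), cursors c1@0 c2@2 c3@6, authorship 1.2...3......
After op 6 (add_cursor(9)): buffer="gtglrjgsexeuv" (len 13), cursors c1@0 c2@2 c3@6 c4@9, authorship 1.2...3......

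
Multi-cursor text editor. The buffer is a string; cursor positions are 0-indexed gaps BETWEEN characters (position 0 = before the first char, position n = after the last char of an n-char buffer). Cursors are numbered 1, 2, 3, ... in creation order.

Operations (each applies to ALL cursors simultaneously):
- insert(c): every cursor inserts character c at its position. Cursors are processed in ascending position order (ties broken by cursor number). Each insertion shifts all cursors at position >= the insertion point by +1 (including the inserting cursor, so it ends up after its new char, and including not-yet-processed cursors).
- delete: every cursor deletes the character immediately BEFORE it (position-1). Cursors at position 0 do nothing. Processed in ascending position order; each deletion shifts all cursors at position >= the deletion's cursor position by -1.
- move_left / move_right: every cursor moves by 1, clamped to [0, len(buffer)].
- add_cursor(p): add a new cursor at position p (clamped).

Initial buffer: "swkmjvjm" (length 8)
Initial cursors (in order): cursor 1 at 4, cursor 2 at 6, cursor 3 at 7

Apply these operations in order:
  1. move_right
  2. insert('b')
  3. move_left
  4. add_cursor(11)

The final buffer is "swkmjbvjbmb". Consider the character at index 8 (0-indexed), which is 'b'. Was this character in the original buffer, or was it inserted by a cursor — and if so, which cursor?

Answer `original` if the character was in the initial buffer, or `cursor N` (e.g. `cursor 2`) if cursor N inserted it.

After op 1 (move_right): buffer="swkmjvjm" (len 8), cursors c1@5 c2@7 c3@8, authorship ........
After op 2 (insert('b')): buffer="swkmjbvjbmb" (len 11), cursors c1@6 c2@9 c3@11, authorship .....1..2.3
After op 3 (move_left): buffer="swkmjbvjbmb" (len 11), cursors c1@5 c2@8 c3@10, authorship .....1..2.3
After op 4 (add_cursor(11)): buffer="swkmjbvjbmb" (len 11), cursors c1@5 c2@8 c3@10 c4@11, authorship .....1..2.3
Authorship (.=original, N=cursor N): . . . . . 1 . . 2 . 3
Index 8: author = 2

Answer: cursor 2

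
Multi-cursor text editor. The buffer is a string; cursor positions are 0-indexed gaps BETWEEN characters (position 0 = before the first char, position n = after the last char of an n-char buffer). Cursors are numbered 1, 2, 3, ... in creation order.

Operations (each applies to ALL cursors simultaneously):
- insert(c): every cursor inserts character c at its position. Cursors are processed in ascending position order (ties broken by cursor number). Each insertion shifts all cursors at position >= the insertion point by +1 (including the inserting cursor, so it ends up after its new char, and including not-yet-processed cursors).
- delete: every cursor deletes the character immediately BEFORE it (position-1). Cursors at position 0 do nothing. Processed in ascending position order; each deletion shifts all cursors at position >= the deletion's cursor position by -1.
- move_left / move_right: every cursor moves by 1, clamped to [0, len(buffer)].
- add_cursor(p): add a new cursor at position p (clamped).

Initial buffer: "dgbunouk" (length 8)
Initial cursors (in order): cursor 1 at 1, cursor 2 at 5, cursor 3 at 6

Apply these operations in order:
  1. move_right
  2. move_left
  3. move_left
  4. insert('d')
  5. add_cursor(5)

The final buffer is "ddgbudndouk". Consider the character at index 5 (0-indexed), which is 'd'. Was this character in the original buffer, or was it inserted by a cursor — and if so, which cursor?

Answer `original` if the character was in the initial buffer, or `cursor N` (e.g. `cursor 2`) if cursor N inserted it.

Answer: cursor 2

Derivation:
After op 1 (move_right): buffer="dgbunouk" (len 8), cursors c1@2 c2@6 c3@7, authorship ........
After op 2 (move_left): buffer="dgbunouk" (len 8), cursors c1@1 c2@5 c3@6, authorship ........
After op 3 (move_left): buffer="dgbunouk" (len 8), cursors c1@0 c2@4 c3@5, authorship ........
After op 4 (insert('d')): buffer="ddgbudndouk" (len 11), cursors c1@1 c2@6 c3@8, authorship 1....2.3...
After op 5 (add_cursor(5)): buffer="ddgbudndouk" (len 11), cursors c1@1 c4@5 c2@6 c3@8, authorship 1....2.3...
Authorship (.=original, N=cursor N): 1 . . . . 2 . 3 . . .
Index 5: author = 2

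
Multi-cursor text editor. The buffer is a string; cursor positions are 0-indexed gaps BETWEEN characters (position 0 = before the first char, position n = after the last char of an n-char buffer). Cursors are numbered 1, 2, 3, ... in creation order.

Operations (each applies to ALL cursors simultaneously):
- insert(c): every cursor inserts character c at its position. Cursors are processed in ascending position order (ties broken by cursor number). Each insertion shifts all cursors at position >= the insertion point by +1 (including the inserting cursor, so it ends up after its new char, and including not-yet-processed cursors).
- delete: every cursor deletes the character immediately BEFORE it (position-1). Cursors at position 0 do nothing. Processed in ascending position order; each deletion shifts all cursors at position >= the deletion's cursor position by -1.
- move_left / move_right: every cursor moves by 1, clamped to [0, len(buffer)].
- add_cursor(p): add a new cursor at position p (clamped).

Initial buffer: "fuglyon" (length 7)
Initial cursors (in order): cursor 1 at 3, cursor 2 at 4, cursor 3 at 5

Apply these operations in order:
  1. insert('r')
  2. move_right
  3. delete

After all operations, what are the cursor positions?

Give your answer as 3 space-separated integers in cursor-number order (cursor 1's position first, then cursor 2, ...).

After op 1 (insert('r')): buffer="fugrlryron" (len 10), cursors c1@4 c2@6 c3@8, authorship ...1.2.3..
After op 2 (move_right): buffer="fugrlryron" (len 10), cursors c1@5 c2@7 c3@9, authorship ...1.2.3..
After op 3 (delete): buffer="fugrrrn" (len 7), cursors c1@4 c2@5 c3@6, authorship ...123.

Answer: 4 5 6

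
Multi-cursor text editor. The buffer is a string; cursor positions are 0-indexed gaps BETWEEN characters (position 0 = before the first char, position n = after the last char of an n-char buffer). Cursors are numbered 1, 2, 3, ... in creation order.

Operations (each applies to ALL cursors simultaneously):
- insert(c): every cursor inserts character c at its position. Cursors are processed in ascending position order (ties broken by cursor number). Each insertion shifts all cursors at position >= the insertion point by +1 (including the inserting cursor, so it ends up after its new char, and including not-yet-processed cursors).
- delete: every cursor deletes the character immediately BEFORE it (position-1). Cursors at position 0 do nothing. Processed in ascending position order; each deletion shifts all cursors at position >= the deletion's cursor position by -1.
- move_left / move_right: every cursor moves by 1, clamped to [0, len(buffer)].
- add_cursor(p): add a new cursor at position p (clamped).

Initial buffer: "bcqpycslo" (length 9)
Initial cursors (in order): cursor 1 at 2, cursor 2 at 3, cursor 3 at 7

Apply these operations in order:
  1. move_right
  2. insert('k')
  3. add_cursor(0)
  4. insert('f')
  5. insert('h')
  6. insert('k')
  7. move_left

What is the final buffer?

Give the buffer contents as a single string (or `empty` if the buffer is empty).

Answer: fhkbcqkfhkpkfhkycslkfhko

Derivation:
After op 1 (move_right): buffer="bcqpycslo" (len 9), cursors c1@3 c2@4 c3@8, authorship .........
After op 2 (insert('k')): buffer="bcqkpkycslko" (len 12), cursors c1@4 c2@6 c3@11, authorship ...1.2....3.
After op 3 (add_cursor(0)): buffer="bcqkpkycslko" (len 12), cursors c4@0 c1@4 c2@6 c3@11, authorship ...1.2....3.
After op 4 (insert('f')): buffer="fbcqkfpkfycslkfo" (len 16), cursors c4@1 c1@6 c2@9 c3@15, authorship 4...11.22....33.
After op 5 (insert('h')): buffer="fhbcqkfhpkfhycslkfho" (len 20), cursors c4@2 c1@8 c2@12 c3@19, authorship 44...111.222....333.
After op 6 (insert('k')): buffer="fhkbcqkfhkpkfhkycslkfhko" (len 24), cursors c4@3 c1@10 c2@15 c3@23, authorship 444...1111.2222....3333.
After op 7 (move_left): buffer="fhkbcqkfhkpkfhkycslkfhko" (len 24), cursors c4@2 c1@9 c2@14 c3@22, authorship 444...1111.2222....3333.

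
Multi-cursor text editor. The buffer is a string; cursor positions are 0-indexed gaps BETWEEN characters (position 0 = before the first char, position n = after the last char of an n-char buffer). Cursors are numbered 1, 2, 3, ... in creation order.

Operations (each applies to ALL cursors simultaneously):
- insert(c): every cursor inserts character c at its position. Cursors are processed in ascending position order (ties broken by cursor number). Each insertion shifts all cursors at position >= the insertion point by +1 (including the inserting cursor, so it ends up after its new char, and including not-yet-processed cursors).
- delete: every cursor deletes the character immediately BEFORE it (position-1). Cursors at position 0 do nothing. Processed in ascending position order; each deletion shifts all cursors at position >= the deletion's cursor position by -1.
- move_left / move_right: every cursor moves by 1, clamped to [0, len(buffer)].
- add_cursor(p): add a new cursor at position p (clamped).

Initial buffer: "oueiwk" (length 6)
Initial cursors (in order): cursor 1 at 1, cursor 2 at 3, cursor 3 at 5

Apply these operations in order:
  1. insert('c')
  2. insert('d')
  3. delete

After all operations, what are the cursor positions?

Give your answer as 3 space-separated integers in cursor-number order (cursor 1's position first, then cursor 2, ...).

Answer: 2 5 8

Derivation:
After op 1 (insert('c')): buffer="ocueciwck" (len 9), cursors c1@2 c2@5 c3@8, authorship .1..2..3.
After op 2 (insert('d')): buffer="ocduecdiwcdk" (len 12), cursors c1@3 c2@7 c3@11, authorship .11..22..33.
After op 3 (delete): buffer="ocueciwck" (len 9), cursors c1@2 c2@5 c3@8, authorship .1..2..3.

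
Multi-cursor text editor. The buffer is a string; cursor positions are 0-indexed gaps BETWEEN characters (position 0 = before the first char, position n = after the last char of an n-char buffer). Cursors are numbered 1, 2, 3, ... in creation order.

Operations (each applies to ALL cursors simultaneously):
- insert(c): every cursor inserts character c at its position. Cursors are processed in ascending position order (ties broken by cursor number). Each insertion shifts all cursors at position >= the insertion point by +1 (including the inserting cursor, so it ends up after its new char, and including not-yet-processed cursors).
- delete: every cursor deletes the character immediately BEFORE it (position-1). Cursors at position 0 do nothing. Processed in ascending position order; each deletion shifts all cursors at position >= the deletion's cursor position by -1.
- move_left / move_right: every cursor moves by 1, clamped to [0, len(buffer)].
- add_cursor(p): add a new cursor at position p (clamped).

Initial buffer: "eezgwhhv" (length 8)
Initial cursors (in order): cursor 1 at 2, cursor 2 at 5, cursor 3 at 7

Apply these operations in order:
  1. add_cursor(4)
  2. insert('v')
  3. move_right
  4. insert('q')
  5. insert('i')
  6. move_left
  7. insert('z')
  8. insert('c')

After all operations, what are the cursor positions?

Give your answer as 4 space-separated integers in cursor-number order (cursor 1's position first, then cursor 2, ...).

After op 1 (add_cursor(4)): buffer="eezgwhhv" (len 8), cursors c1@2 c4@4 c2@5 c3@7, authorship ........
After op 2 (insert('v')): buffer="eevzgvwvhhvv" (len 12), cursors c1@3 c4@6 c2@8 c3@11, authorship ..1..4.2..3.
After op 3 (move_right): buffer="eevzgvwvhhvv" (len 12), cursors c1@4 c4@7 c2@9 c3@12, authorship ..1..4.2..3.
After op 4 (insert('q')): buffer="eevzqgvwqvhqhvvq" (len 16), cursors c1@5 c4@9 c2@12 c3@16, authorship ..1.1.4.42.2.3.3
After op 5 (insert('i')): buffer="eevzqigvwqivhqihvvqi" (len 20), cursors c1@6 c4@11 c2@15 c3@20, authorship ..1.11.4.442.22.3.33
After op 6 (move_left): buffer="eevzqigvwqivhqihvvqi" (len 20), cursors c1@5 c4@10 c2@14 c3@19, authorship ..1.11.4.442.22.3.33
After op 7 (insert('z')): buffer="eevzqzigvwqzivhqzihvvqzi" (len 24), cursors c1@6 c4@12 c2@17 c3@23, authorship ..1.111.4.4442.222.3.333
After op 8 (insert('c')): buffer="eevzqzcigvwqzcivhqzcihvvqzci" (len 28), cursors c1@7 c4@14 c2@20 c3@27, authorship ..1.1111.4.44442.2222.3.3333

Answer: 7 20 27 14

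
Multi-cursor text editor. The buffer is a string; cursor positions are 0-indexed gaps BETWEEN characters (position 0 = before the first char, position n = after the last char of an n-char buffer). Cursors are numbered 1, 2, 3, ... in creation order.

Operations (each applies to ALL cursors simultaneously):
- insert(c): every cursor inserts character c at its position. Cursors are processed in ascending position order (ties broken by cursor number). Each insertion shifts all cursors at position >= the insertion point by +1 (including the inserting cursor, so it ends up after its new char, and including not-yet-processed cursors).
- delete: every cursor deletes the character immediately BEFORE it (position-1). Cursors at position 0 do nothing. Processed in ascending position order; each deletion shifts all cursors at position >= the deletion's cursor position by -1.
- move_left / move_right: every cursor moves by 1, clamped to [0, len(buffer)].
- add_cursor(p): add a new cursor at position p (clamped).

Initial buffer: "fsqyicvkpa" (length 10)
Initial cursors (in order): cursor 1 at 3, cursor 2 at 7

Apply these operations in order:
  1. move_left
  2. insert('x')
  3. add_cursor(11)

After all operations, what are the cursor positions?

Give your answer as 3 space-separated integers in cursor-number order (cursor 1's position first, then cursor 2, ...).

After op 1 (move_left): buffer="fsqyicvkpa" (len 10), cursors c1@2 c2@6, authorship ..........
After op 2 (insert('x')): buffer="fsxqyicxvkpa" (len 12), cursors c1@3 c2@8, authorship ..1....2....
After op 3 (add_cursor(11)): buffer="fsxqyicxvkpa" (len 12), cursors c1@3 c2@8 c3@11, authorship ..1....2....

Answer: 3 8 11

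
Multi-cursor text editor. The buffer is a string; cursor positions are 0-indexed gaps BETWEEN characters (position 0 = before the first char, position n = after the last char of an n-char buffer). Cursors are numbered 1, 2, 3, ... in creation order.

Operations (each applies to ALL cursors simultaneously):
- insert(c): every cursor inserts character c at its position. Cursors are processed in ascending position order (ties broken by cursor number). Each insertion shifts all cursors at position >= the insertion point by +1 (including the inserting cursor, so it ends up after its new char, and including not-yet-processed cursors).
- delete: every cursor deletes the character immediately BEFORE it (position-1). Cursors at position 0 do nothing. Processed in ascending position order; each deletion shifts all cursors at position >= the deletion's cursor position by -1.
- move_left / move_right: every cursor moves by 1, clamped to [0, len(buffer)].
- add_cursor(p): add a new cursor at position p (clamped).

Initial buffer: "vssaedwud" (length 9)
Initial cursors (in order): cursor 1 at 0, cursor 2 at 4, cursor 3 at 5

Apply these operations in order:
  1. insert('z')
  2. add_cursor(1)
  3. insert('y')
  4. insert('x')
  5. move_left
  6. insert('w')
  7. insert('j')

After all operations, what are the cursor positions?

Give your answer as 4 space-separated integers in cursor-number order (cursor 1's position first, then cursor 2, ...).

Answer: 8 17 23 8

Derivation:
After op 1 (insert('z')): buffer="zvssazezdwud" (len 12), cursors c1@1 c2@6 c3@8, authorship 1....2.3....
After op 2 (add_cursor(1)): buffer="zvssazezdwud" (len 12), cursors c1@1 c4@1 c2@6 c3@8, authorship 1....2.3....
After op 3 (insert('y')): buffer="zyyvssazyezydwud" (len 16), cursors c1@3 c4@3 c2@9 c3@12, authorship 114....22.33....
After op 4 (insert('x')): buffer="zyyxxvssazyxezyxdwud" (len 20), cursors c1@5 c4@5 c2@12 c3@16, authorship 11414....222.333....
After op 5 (move_left): buffer="zyyxxvssazyxezyxdwud" (len 20), cursors c1@4 c4@4 c2@11 c3@15, authorship 11414....222.333....
After op 6 (insert('w')): buffer="zyyxwwxvssazywxezywxdwud" (len 24), cursors c1@6 c4@6 c2@14 c3@19, authorship 1141144....2222.3333....
After op 7 (insert('j')): buffer="zyyxwwjjxvssazywjxezywjxdwud" (len 28), cursors c1@8 c4@8 c2@17 c3@23, authorship 114114144....22222.33333....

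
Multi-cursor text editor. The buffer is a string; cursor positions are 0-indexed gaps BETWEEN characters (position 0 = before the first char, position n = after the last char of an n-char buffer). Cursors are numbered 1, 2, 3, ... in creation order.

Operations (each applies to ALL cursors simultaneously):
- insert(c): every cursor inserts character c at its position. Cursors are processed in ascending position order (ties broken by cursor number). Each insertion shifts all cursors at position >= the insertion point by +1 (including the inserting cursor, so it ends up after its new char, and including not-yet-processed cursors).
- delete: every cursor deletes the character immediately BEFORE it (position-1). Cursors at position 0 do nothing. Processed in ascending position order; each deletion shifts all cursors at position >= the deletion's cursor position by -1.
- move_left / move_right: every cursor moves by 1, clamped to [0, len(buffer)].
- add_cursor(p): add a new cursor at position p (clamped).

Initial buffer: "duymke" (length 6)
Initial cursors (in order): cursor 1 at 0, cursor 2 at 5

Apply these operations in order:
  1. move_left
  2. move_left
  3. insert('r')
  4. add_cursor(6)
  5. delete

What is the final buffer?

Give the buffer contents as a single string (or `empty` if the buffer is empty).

Answer: duyke

Derivation:
After op 1 (move_left): buffer="duymke" (len 6), cursors c1@0 c2@4, authorship ......
After op 2 (move_left): buffer="duymke" (len 6), cursors c1@0 c2@3, authorship ......
After op 3 (insert('r')): buffer="rduyrmke" (len 8), cursors c1@1 c2@5, authorship 1...2...
After op 4 (add_cursor(6)): buffer="rduyrmke" (len 8), cursors c1@1 c2@5 c3@6, authorship 1...2...
After op 5 (delete): buffer="duyke" (len 5), cursors c1@0 c2@3 c3@3, authorship .....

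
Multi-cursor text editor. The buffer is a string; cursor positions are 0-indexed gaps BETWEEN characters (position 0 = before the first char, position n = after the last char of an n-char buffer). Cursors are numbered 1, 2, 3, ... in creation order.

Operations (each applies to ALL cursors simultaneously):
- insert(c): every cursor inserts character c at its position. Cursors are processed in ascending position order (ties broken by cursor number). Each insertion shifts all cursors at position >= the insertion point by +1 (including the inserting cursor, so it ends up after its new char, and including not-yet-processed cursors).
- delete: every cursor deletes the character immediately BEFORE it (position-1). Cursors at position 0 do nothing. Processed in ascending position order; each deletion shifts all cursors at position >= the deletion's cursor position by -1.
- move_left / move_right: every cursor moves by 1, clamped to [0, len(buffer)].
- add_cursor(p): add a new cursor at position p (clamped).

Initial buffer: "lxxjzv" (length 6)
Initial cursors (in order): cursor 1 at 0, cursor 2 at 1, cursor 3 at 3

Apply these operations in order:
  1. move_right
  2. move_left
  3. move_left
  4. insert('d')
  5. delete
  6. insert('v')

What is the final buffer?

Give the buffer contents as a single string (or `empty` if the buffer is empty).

Answer: vvlxvxjzv

Derivation:
After op 1 (move_right): buffer="lxxjzv" (len 6), cursors c1@1 c2@2 c3@4, authorship ......
After op 2 (move_left): buffer="lxxjzv" (len 6), cursors c1@0 c2@1 c3@3, authorship ......
After op 3 (move_left): buffer="lxxjzv" (len 6), cursors c1@0 c2@0 c3@2, authorship ......
After op 4 (insert('d')): buffer="ddlxdxjzv" (len 9), cursors c1@2 c2@2 c3@5, authorship 12..3....
After op 5 (delete): buffer="lxxjzv" (len 6), cursors c1@0 c2@0 c3@2, authorship ......
After op 6 (insert('v')): buffer="vvlxvxjzv" (len 9), cursors c1@2 c2@2 c3@5, authorship 12..3....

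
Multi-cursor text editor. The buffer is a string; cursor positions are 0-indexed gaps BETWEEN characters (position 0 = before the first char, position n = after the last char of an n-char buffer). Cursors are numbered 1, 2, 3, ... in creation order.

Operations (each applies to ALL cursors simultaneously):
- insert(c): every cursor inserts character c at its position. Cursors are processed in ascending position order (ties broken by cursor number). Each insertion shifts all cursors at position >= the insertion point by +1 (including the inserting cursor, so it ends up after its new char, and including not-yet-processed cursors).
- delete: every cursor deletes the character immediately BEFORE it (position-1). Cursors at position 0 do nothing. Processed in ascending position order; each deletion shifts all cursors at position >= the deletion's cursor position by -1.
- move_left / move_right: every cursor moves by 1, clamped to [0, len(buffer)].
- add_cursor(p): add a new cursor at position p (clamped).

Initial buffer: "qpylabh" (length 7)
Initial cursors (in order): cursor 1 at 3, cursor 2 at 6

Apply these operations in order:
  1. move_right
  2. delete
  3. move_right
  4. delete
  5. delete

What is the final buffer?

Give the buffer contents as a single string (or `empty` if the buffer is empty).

After op 1 (move_right): buffer="qpylabh" (len 7), cursors c1@4 c2@7, authorship .......
After op 2 (delete): buffer="qpyab" (len 5), cursors c1@3 c2@5, authorship .....
After op 3 (move_right): buffer="qpyab" (len 5), cursors c1@4 c2@5, authorship .....
After op 4 (delete): buffer="qpy" (len 3), cursors c1@3 c2@3, authorship ...
After op 5 (delete): buffer="q" (len 1), cursors c1@1 c2@1, authorship .

Answer: q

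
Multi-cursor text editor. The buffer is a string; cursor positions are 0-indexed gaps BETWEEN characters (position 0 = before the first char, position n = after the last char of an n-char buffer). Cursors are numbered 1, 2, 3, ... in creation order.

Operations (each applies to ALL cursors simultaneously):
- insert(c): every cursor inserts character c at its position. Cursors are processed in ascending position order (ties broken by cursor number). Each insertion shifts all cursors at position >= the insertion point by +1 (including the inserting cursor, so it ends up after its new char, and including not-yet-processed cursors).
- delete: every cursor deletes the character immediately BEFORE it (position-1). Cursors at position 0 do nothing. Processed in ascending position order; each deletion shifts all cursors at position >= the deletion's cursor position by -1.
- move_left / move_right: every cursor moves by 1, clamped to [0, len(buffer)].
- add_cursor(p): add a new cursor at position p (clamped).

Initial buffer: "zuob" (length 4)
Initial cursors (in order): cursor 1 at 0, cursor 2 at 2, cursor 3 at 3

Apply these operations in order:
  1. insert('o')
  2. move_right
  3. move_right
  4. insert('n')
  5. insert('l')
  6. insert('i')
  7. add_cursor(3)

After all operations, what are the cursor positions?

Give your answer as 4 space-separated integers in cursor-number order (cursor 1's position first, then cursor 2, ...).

Answer: 6 12 16 3

Derivation:
After op 1 (insert('o')): buffer="ozuooob" (len 7), cursors c1@1 c2@4 c3@6, authorship 1..2.3.
After op 2 (move_right): buffer="ozuooob" (len 7), cursors c1@2 c2@5 c3@7, authorship 1..2.3.
After op 3 (move_right): buffer="ozuooob" (len 7), cursors c1@3 c2@6 c3@7, authorship 1..2.3.
After op 4 (insert('n')): buffer="ozunooonbn" (len 10), cursors c1@4 c2@8 c3@10, authorship 1..12.32.3
After op 5 (insert('l')): buffer="ozunlooonlbnl" (len 13), cursors c1@5 c2@10 c3@13, authorship 1..112.322.33
After op 6 (insert('i')): buffer="ozunliooonlibnli" (len 16), cursors c1@6 c2@12 c3@16, authorship 1..1112.3222.333
After op 7 (add_cursor(3)): buffer="ozunliooonlibnli" (len 16), cursors c4@3 c1@6 c2@12 c3@16, authorship 1..1112.3222.333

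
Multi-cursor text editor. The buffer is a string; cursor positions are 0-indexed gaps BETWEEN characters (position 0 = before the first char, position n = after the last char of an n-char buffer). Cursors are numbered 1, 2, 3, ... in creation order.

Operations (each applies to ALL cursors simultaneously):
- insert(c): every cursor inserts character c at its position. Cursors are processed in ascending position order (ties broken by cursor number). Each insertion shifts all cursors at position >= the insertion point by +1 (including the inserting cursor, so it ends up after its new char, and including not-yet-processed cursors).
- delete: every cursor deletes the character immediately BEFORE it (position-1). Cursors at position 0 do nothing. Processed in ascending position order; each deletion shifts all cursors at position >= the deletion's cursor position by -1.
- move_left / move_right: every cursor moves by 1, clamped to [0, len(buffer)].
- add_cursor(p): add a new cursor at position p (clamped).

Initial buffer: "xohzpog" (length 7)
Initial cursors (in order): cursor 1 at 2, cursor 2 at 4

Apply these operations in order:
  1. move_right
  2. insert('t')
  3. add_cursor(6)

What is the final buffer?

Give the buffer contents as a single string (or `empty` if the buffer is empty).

After op 1 (move_right): buffer="xohzpog" (len 7), cursors c1@3 c2@5, authorship .......
After op 2 (insert('t')): buffer="xohtzptog" (len 9), cursors c1@4 c2@7, authorship ...1..2..
After op 3 (add_cursor(6)): buffer="xohtzptog" (len 9), cursors c1@4 c3@6 c2@7, authorship ...1..2..

Answer: xohtzptog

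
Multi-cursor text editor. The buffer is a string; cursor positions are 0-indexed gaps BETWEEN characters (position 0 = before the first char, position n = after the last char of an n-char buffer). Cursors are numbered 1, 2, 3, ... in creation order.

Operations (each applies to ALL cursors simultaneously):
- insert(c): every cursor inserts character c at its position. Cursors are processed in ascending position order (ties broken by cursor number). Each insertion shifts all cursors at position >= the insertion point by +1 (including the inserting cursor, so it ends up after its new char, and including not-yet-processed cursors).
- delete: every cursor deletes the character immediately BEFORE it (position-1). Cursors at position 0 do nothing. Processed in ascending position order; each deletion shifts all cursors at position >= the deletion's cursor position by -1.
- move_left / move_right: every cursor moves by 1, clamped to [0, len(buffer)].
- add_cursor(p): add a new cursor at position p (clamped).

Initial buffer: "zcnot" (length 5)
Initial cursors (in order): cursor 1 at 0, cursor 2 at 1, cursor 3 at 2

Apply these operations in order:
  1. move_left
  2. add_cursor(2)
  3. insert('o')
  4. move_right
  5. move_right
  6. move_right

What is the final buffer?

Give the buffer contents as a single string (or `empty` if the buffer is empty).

Answer: oozoconot

Derivation:
After op 1 (move_left): buffer="zcnot" (len 5), cursors c1@0 c2@0 c3@1, authorship .....
After op 2 (add_cursor(2)): buffer="zcnot" (len 5), cursors c1@0 c2@0 c3@1 c4@2, authorship .....
After op 3 (insert('o')): buffer="oozoconot" (len 9), cursors c1@2 c2@2 c3@4 c4@6, authorship 12.3.4...
After op 4 (move_right): buffer="oozoconot" (len 9), cursors c1@3 c2@3 c3@5 c4@7, authorship 12.3.4...
After op 5 (move_right): buffer="oozoconot" (len 9), cursors c1@4 c2@4 c3@6 c4@8, authorship 12.3.4...
After op 6 (move_right): buffer="oozoconot" (len 9), cursors c1@5 c2@5 c3@7 c4@9, authorship 12.3.4...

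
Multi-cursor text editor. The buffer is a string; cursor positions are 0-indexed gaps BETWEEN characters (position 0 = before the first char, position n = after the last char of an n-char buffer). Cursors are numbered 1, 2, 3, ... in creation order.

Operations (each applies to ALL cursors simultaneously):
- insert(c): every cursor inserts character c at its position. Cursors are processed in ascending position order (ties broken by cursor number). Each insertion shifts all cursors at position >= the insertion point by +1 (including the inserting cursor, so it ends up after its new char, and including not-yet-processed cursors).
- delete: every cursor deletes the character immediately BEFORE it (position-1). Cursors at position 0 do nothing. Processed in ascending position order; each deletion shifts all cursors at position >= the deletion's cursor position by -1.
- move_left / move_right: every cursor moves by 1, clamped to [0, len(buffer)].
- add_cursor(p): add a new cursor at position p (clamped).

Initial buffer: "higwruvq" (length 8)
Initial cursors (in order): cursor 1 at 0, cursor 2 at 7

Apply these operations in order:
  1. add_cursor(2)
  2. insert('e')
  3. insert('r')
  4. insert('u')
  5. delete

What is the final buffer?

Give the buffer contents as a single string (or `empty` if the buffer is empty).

After op 1 (add_cursor(2)): buffer="higwruvq" (len 8), cursors c1@0 c3@2 c2@7, authorship ........
After op 2 (insert('e')): buffer="ehiegwruveq" (len 11), cursors c1@1 c3@4 c2@10, authorship 1..3.....2.
After op 3 (insert('r')): buffer="erhiergwruverq" (len 14), cursors c1@2 c3@6 c2@13, authorship 11..33.....22.
After op 4 (insert('u')): buffer="eruhierugwruveruq" (len 17), cursors c1@3 c3@8 c2@16, authorship 111..333.....222.
After op 5 (delete): buffer="erhiergwruverq" (len 14), cursors c1@2 c3@6 c2@13, authorship 11..33.....22.

Answer: erhiergwruverq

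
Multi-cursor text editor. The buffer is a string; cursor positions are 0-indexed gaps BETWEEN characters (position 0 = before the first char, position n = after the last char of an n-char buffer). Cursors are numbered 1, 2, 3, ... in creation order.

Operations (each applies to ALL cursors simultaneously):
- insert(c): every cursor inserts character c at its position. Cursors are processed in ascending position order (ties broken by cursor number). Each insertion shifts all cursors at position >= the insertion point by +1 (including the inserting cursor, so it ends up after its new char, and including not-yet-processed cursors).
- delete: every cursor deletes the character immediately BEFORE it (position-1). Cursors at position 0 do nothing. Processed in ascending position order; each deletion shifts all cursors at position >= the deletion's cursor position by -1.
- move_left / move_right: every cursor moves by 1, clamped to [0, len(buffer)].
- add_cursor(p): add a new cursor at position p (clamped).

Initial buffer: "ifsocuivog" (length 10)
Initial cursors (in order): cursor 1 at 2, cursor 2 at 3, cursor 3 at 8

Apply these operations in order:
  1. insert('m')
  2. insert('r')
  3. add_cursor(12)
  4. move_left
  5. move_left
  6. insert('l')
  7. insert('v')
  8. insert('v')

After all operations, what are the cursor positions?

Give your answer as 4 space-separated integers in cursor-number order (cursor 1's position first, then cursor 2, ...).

After op 1 (insert('m')): buffer="ifmsmocuivmog" (len 13), cursors c1@3 c2@5 c3@11, authorship ..1.2.....3..
After op 2 (insert('r')): buffer="ifmrsmrocuivmrog" (len 16), cursors c1@4 c2@7 c3@14, authorship ..11.22.....33..
After op 3 (add_cursor(12)): buffer="ifmrsmrocuivmrog" (len 16), cursors c1@4 c2@7 c4@12 c3@14, authorship ..11.22.....33..
After op 4 (move_left): buffer="ifmrsmrocuivmrog" (len 16), cursors c1@3 c2@6 c4@11 c3@13, authorship ..11.22.....33..
After op 5 (move_left): buffer="ifmrsmrocuivmrog" (len 16), cursors c1@2 c2@5 c4@10 c3@12, authorship ..11.22.....33..
After op 6 (insert('l')): buffer="iflmrslmroculivlmrog" (len 20), cursors c1@3 c2@7 c4@13 c3@16, authorship ..111.222...4..333..
After op 7 (insert('v')): buffer="iflvmrslvmroculvivlvmrog" (len 24), cursors c1@4 c2@9 c4@16 c3@20, authorship ..1111.2222...44..3333..
After op 8 (insert('v')): buffer="iflvvmrslvvmroculvvivlvvmrog" (len 28), cursors c1@5 c2@11 c4@19 c3@24, authorship ..11111.22222...444..33333..

Answer: 5 11 24 19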